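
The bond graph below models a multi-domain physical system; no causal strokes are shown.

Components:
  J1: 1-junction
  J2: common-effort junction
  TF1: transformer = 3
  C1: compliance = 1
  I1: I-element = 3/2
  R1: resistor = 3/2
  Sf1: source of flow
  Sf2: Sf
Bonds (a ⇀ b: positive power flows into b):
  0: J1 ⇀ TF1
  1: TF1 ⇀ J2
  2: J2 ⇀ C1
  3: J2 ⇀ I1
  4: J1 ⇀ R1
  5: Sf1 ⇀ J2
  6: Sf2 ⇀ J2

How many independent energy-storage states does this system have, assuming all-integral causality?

#5 |Sf1  (Sf1 fixes flow; stroke at Sf1)
#6 |Sf2  (source Sf2 imposes f)
#2 |J2  (prefer integral on C1)
#1 |TF1  (J2: bond 2 brought effort, rest push out)
#3 |I1  (J2 effort already set via bond 2)
#0 |J1  (TF1: transformer flips bond 1)
#4 |R1  (only one flow-in slot at J1)

2  (C1, I1 all integral)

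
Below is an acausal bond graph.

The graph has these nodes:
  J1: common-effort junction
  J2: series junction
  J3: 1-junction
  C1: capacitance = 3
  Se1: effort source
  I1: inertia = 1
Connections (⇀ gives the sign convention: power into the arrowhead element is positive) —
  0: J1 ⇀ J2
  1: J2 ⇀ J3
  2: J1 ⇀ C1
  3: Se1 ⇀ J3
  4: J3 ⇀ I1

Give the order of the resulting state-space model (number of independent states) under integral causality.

2  (C1, I1 all integral)

β3 |J3  (Se1: effort source, stroke at far end)
β2 |J1  (C1 integral (e out))
β0 |J2  (J1 effort already set via bond 2)
β1 |J3  (J2 needs exactly one f-in)
β4 |I1  (J3 needs exactly one f-in)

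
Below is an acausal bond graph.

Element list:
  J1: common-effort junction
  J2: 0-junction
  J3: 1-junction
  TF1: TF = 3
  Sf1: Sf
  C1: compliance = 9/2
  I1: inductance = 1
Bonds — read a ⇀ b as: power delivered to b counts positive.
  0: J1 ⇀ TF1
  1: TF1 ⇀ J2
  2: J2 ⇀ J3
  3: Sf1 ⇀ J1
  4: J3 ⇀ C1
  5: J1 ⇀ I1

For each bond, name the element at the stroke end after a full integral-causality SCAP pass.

#0 stroke→J1
#1 stroke→TF1
#2 stroke→J2
#3 stroke→Sf1
#4 stroke→J3
#5 stroke→I1

#3 |Sf1  (source Sf1 imposes f)
#4 |J3  (C1: C, integral causality)
#2 |J2  (closing 1-jn rule on J3)
#1 |TF1  (J2: bond 2 brought effort, rest push out)
#0 |J1  (TF1: transformer flips bond 1)
#5 |I1  (common-e at J1 fixed by 0)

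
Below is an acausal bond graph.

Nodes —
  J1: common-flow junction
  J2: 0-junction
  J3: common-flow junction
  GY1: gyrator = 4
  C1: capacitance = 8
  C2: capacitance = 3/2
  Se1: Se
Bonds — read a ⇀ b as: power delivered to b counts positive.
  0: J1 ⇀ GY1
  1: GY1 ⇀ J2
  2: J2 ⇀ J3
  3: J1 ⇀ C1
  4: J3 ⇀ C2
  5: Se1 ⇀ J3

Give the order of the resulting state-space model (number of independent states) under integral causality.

2  (C1, C2 all integral)

β5 stroke at J3  (Se1: effort source, stroke at far end)
β3 stroke at J1  (C1 integral (e out))
β0 stroke at GY1  (only one flow-in slot at J1)
β1 stroke at GY1  (through GY1, causality inverts; strokes same side of GY1)
β2 stroke at J2  (only one effort-in slot at J2)
β4 stroke at J3  (J3: bond 2 brought flow, rest push out)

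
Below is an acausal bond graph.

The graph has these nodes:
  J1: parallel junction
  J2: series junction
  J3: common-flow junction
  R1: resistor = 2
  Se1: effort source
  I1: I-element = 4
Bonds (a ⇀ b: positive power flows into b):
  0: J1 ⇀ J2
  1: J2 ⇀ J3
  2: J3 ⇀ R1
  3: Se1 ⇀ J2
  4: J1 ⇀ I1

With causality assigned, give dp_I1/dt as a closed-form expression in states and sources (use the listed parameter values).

dp_I1/dt = -E_Se1 - p_I1/2

bond 3 stroke at J2  (source Se1 imposes e)
bond 4 stroke at I1  (I1 integral (f out))
bond 0 stroke at J1  (only one effort-in slot at J1)
bond 1 stroke at J2  (J2 flow already set via bond 0)
bond 2 stroke at J3  (1-jn J3 has f-setter on 1)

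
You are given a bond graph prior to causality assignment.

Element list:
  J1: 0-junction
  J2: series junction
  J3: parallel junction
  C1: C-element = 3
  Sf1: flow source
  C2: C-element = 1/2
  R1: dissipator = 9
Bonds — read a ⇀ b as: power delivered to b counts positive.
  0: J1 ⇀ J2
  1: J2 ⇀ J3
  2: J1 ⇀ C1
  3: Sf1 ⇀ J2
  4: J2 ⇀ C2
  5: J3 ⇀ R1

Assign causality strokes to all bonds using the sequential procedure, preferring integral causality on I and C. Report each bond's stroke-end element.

bond 3 →Sf1  (Sf1 (Sf) sets flow on bond)
bond 0 →J2  (common-f at J2 fixed by 3)
bond 1 →J2  (common-f at J2 fixed by 3)
bond 4 →J2  (1-jn J2 has f-setter on 3)
bond 5 →J3  (J3: last free bond brings effort in)
bond 2 →J1  (J1 needs exactly one e-in)

bond 0 stroke at J2
bond 1 stroke at J2
bond 2 stroke at J1
bond 3 stroke at Sf1
bond 4 stroke at J2
bond 5 stroke at J3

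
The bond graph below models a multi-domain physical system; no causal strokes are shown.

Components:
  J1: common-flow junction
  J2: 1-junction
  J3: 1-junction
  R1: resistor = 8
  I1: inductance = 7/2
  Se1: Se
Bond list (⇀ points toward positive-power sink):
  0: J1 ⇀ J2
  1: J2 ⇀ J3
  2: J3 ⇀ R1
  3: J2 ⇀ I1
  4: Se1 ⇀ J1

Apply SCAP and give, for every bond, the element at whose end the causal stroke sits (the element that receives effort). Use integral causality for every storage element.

bond 4 stroke→J1  (Se1 (Se) sets effort on bond)
bond 0 stroke→J2  (J1 needs exactly one f-in)
bond 3 stroke→I1  (I1 integral (f out))
bond 1 stroke→J2  (J2 flow already set via bond 3)
bond 2 stroke→J3  (J3: bond 1 brought flow, rest push out)

bond 0 |J2
bond 1 |J2
bond 2 |J3
bond 3 |I1
bond 4 |J1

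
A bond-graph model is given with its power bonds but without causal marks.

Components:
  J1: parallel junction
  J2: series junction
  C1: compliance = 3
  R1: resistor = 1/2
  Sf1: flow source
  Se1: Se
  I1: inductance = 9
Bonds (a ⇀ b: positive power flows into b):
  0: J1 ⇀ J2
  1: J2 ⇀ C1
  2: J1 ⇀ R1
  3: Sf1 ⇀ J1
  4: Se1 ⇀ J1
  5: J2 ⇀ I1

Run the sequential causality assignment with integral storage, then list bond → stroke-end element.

β3 →Sf1  (Sf1 (Sf) sets flow on bond)
β4 →J1  (Se1 (Se) sets effort on bond)
β0 →J2  (0-jn J1 has e-setter on 4)
β2 →R1  (J1: bond 4 brought effort, rest push out)
β1 →J2  (C1 outputs effort q/C1)
β5 →I1  (only one flow-in slot at J2)

b0 →J2
b1 →J2
b2 →R1
b3 →Sf1
b4 →J1
b5 →I1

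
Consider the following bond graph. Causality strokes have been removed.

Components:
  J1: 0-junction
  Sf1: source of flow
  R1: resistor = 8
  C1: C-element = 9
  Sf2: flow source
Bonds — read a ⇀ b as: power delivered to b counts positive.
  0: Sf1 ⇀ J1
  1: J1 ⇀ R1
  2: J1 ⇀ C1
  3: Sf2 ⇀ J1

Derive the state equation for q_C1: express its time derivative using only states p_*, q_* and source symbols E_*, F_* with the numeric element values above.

dq_C1/dt = F_Sf1 + F_Sf2 - q_C1/72

β0 |Sf1  (Sf1: flow source, stroke at near end)
β3 |Sf2  (Sf2 (Sf) sets flow on bond)
β2 |J1  (C1 integral (e out))
β1 |R1  (common-e at J1 fixed by 2)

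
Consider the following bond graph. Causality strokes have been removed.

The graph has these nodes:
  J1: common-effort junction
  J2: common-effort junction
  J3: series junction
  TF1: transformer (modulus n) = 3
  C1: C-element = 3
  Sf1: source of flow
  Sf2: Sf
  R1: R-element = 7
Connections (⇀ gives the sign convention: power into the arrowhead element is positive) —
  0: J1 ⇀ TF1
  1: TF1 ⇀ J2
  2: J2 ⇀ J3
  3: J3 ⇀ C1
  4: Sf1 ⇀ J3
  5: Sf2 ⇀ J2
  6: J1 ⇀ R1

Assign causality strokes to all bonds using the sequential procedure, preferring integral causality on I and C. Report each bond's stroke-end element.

#4 →Sf1  (source Sf1 imposes f)
#5 →Sf2  (Sf2 fixes flow; stroke at Sf2)
#2 →J3  (J3 flow already set via bond 4)
#3 →J3  (J3: bond 4 brought flow, rest push out)
#1 →J2  (J2: last free bond brings effort in)
#0 →TF1  (TF1: transformer flips bond 1)
#6 →J1  (J1 needs exactly one e-in)

bond 0 |TF1
bond 1 |J2
bond 2 |J3
bond 3 |J3
bond 4 |Sf1
bond 5 |Sf2
bond 6 |J1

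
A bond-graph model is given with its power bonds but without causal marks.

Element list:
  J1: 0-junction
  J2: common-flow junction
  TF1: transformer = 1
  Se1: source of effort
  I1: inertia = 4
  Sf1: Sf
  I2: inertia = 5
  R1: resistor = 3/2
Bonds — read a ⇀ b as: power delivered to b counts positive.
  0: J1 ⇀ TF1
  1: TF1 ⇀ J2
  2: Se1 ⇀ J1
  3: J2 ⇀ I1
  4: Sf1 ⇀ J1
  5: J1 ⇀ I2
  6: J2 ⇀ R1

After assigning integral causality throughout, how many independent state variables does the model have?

bond 2 stroke at J1  (Se1 fixes effort; stroke away)
bond 4 stroke at Sf1  (Sf1 fixes flow; stroke at Sf1)
bond 0 stroke at TF1  (J1: bond 2 brought effort, rest push out)
bond 5 stroke at I2  (J1: bond 2 brought effort, rest push out)
bond 1 stroke at J2  (TF TF1: opposite of bond 0)
bond 3 stroke at I1  (prefer integral on I1)
bond 6 stroke at J2  (J2 flow already set via bond 3)

2  (I1, I2 all integral)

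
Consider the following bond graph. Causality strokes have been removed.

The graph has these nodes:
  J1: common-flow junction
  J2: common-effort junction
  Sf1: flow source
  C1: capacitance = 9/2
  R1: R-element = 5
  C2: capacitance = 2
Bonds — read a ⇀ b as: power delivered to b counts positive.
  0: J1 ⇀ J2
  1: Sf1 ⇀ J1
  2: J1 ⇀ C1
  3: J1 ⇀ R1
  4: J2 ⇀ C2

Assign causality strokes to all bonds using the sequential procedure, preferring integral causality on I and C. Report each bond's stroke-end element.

β1 stroke at Sf1  (Sf1 (Sf) sets flow on bond)
β0 stroke at J1  (1-jn J1 has f-setter on 1)
β2 stroke at J1  (1-jn J1 has f-setter on 1)
β3 stroke at J1  (1-jn J1 has f-setter on 1)
β4 stroke at J2  (J2: last free bond brings effort in)

b0 stroke at J1
b1 stroke at Sf1
b2 stroke at J1
b3 stroke at J1
b4 stroke at J2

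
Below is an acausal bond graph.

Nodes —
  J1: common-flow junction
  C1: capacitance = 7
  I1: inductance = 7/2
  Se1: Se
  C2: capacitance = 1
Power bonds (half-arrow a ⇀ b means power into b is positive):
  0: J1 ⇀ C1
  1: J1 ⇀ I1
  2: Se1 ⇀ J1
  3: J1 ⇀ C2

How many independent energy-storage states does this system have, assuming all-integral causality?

3  (C1, C2, I1 all integral)

#2 |J1  (Se1: effort source, stroke at far end)
#0 |J1  (C1 outputs effort q/C1)
#1 |I1  (I1: I, integral causality)
#3 |J1  (J1: bond 1 brought flow, rest push out)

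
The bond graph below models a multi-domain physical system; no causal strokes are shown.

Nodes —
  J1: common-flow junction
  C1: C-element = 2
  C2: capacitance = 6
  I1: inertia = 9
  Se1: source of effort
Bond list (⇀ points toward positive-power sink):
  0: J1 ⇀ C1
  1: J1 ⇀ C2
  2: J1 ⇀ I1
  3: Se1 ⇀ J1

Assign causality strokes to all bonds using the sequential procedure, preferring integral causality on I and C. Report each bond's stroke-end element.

β0 |J1
β1 |J1
β2 |I1
β3 |J1

β3 stroke→J1  (Se1 (Se) sets effort on bond)
β0 stroke→J1  (C1 integral (e out))
β1 stroke→J1  (C2 integral (e out))
β2 stroke→I1  (J1 needs exactly one f-in)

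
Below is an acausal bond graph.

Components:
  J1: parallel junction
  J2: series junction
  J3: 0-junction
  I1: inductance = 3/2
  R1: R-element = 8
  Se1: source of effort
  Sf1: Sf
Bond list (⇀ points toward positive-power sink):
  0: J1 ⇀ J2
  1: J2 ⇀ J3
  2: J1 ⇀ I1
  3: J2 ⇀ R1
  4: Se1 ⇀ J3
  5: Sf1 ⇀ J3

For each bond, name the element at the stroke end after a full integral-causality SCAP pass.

b4 stroke at J3  (Se1 fixes effort; stroke away)
b5 stroke at Sf1  (Sf1: flow source, stroke at near end)
b1 stroke at J2  (J3: bond 4 brought effort, rest push out)
b2 stroke at I1  (prefer integral on I1)
b0 stroke at J1  (J1 needs exactly one e-in)
b3 stroke at J2  (J2: bond 0 brought flow, rest push out)

#0 →J1
#1 →J2
#2 →I1
#3 →J2
#4 →J3
#5 →Sf1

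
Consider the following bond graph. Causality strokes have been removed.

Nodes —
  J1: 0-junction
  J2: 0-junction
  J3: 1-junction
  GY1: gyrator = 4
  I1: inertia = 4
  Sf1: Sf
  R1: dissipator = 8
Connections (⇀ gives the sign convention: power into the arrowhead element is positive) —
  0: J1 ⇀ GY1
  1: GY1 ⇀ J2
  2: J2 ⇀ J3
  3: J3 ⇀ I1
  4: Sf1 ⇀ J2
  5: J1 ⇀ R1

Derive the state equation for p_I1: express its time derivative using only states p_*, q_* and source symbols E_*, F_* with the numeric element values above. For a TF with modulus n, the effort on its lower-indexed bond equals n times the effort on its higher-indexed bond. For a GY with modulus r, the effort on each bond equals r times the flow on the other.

dp_I1/dt = 2*F_Sf1 - p_I1/2

bond 4 stroke at Sf1  (Sf1 (Sf) sets flow on bond)
bond 3 stroke at I1  (I1 outputs flow p/I1)
bond 2 stroke at J3  (J3 flow already set via bond 3)
bond 1 stroke at J2  (only one effort-in slot at J2)
bond 0 stroke at J1  (GY1: gyrator matches bond 1)
bond 5 stroke at R1  (0-jn J1 has e-setter on 0)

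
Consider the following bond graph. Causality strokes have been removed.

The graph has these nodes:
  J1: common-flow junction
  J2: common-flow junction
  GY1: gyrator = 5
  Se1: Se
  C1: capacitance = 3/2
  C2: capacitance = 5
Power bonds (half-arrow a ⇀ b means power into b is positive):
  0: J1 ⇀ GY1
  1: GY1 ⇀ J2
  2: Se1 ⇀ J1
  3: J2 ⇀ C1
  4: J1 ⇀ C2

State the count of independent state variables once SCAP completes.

bond 2 |J1  (Se1: effort source, stroke at far end)
bond 3 |J2  (C1: C, integral causality)
bond 1 |GY1  (J2 needs exactly one f-in)
bond 0 |GY1  (GY GY1: same side as bond 1)
bond 4 |J1  (1-jn J1 has f-setter on 0)

2  (C1, C2 all integral)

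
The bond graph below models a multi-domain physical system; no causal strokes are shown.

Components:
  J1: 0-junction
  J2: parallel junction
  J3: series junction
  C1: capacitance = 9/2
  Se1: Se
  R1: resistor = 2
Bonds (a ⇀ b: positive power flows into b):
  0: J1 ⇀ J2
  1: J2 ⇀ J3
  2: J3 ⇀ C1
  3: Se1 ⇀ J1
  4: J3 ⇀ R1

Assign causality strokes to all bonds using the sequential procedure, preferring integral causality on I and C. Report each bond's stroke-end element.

bond 3 stroke at J1  (Se1 fixes effort; stroke away)
bond 0 stroke at J2  (common-e at J1 fixed by 3)
bond 1 stroke at J3  (J2: bond 0 brought effort, rest push out)
bond 2 stroke at J3  (C1: C, integral causality)
bond 4 stroke at R1  (only one flow-in slot at J3)

β0 |J2
β1 |J3
β2 |J3
β3 |J1
β4 |R1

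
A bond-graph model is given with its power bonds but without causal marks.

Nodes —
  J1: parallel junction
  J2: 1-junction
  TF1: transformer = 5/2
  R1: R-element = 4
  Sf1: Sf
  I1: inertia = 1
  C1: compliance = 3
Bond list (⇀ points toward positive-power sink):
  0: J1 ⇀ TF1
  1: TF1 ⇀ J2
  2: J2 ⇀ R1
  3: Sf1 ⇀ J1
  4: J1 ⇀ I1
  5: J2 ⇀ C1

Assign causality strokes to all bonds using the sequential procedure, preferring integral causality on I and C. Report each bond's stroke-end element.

b3 stroke→Sf1  (Sf1 fixes flow; stroke at Sf1)
b4 stroke→I1  (prefer integral on I1)
b0 stroke→J1  (J1 needs exactly one e-in)
b1 stroke→TF1  (TF1: transformer flips bond 0)
b2 stroke→J2  (J2 flow already set via bond 1)
b5 stroke→J2  (common-f at J2 fixed by 1)

β0 →J1
β1 →TF1
β2 →J2
β3 →Sf1
β4 →I1
β5 →J2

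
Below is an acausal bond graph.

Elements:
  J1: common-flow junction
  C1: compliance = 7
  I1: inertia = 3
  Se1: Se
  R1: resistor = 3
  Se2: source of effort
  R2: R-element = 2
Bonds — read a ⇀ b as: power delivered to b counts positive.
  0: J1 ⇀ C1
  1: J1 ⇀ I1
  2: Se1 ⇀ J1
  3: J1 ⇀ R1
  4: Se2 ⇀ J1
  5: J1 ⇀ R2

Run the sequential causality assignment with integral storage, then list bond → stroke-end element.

β0 stroke at J1
β1 stroke at I1
β2 stroke at J1
β3 stroke at J1
β4 stroke at J1
β5 stroke at J1

#2 stroke→J1  (Se1 (Se) sets effort on bond)
#4 stroke→J1  (Se2 (Se) sets effort on bond)
#0 stroke→J1  (C1 integral (e out))
#1 stroke→I1  (I1 outputs flow p/I1)
#3 stroke→J1  (1-jn J1 has f-setter on 1)
#5 stroke→J1  (common-f at J1 fixed by 1)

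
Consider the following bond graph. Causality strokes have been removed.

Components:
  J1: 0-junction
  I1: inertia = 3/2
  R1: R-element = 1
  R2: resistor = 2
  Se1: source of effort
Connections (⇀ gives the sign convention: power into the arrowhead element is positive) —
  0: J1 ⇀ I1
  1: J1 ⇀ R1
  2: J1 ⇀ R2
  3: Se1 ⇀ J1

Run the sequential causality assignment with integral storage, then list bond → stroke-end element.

#0 stroke→I1
#1 stroke→R1
#2 stroke→R2
#3 stroke→J1

bond 3 stroke at J1  (Se1 fixes effort; stroke away)
bond 0 stroke at I1  (0-jn J1 has e-setter on 3)
bond 1 stroke at R1  (common-e at J1 fixed by 3)
bond 2 stroke at R2  (J1 effort already set via bond 3)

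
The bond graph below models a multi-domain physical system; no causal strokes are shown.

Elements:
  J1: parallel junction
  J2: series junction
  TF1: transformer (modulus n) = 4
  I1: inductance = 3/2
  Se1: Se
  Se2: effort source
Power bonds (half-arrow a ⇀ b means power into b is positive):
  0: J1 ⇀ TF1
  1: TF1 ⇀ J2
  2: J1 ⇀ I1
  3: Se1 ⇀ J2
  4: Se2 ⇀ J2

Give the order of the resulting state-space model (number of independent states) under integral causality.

b3 stroke→J2  (Se1: effort source, stroke at far end)
b4 stroke→J2  (source Se2 imposes e)
b1 stroke→TF1  (J2: last free bond brings flow in)
b0 stroke→J1  (through TF1, causality passes straight; one stroke at TF1)
b2 stroke→I1  (0-jn J1 has e-setter on 0)

1  (I1 all integral)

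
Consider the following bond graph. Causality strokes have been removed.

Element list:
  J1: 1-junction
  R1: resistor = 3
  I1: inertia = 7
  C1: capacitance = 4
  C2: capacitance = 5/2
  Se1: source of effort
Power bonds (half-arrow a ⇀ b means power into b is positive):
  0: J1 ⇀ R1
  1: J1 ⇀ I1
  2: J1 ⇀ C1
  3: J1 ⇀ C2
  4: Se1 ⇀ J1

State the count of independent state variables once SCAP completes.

3  (C1, C2, I1 all integral)

β4 |J1  (Se1: effort source, stroke at far end)
β1 |I1  (I1 outputs flow p/I1)
β0 |J1  (common-f at J1 fixed by 1)
β2 |J1  (J1 flow already set via bond 1)
β3 |J1  (1-jn J1 has f-setter on 1)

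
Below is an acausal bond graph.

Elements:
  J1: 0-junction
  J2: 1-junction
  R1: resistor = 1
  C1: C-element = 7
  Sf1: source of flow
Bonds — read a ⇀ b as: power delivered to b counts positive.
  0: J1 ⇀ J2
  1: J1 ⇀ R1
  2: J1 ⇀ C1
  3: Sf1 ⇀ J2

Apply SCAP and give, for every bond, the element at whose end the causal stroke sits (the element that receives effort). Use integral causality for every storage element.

β0 |J2
β1 |R1
β2 |J1
β3 |Sf1

b3 stroke→Sf1  (Sf1: flow source, stroke at near end)
b0 stroke→J2  (common-f at J2 fixed by 3)
b2 stroke→J1  (C1: C, integral causality)
b1 stroke→R1  (0-jn J1 has e-setter on 2)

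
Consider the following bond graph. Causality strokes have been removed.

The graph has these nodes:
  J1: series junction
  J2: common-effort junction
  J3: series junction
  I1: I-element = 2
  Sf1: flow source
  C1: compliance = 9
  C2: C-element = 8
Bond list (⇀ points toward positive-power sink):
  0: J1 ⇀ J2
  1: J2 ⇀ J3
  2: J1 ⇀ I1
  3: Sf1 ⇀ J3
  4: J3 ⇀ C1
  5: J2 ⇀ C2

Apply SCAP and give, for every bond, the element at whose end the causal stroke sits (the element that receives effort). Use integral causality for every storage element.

bond 3 stroke→Sf1  (Sf1 (Sf) sets flow on bond)
bond 1 stroke→J3  (J3: bond 3 brought flow, rest push out)
bond 4 stroke→J3  (common-f at J3 fixed by 3)
bond 2 stroke→I1  (I1: I, integral causality)
bond 0 stroke→J1  (common-f at J1 fixed by 2)
bond 5 stroke→J2  (J2: last free bond brings effort in)

b0 stroke→J1
b1 stroke→J3
b2 stroke→I1
b3 stroke→Sf1
b4 stroke→J3
b5 stroke→J2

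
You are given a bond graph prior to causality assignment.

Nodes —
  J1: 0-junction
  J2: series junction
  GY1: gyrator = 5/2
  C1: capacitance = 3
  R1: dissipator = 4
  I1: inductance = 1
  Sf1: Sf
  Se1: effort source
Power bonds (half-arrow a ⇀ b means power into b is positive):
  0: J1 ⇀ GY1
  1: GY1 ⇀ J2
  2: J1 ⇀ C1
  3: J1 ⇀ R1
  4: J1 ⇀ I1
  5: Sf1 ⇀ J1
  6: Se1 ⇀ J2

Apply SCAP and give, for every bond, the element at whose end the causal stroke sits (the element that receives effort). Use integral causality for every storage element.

b0 stroke→GY1
b1 stroke→GY1
b2 stroke→J1
b3 stroke→R1
b4 stroke→I1
b5 stroke→Sf1
b6 stroke→J2

b5 stroke→Sf1  (Sf1 (Sf) sets flow on bond)
b6 stroke→J2  (Se1: effort source, stroke at far end)
b1 stroke→GY1  (J2: last free bond brings flow in)
b0 stroke→GY1  (GY1 both-in/both-out from 1)
b2 stroke→J1  (C1 outputs effort q/C1)
b3 stroke→R1  (0-jn J1 has e-setter on 2)
b4 stroke→I1  (common-e at J1 fixed by 2)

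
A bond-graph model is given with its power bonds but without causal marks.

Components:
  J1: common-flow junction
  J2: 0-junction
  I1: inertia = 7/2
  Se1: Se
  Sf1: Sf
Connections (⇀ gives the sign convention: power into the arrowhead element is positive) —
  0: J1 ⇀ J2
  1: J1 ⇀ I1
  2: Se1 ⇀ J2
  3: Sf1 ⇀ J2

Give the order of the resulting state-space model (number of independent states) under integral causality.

1  (I1 all integral)

#2 |J2  (Se1 (Se) sets effort on bond)
#3 |Sf1  (Sf1 fixes flow; stroke at Sf1)
#0 |J1  (0-jn J2 has e-setter on 2)
#1 |I1  (J1 needs exactly one f-in)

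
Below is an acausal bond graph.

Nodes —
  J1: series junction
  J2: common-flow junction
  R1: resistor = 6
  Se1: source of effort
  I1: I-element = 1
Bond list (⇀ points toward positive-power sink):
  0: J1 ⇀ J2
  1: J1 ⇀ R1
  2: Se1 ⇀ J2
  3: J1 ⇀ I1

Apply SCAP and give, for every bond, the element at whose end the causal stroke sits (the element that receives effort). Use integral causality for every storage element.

β0 |J1
β1 |J1
β2 |J2
β3 |I1

b2 stroke at J2  (Se1 fixes effort; stroke away)
b0 stroke at J1  (J2 needs exactly one f-in)
b3 stroke at I1  (I1 outputs flow p/I1)
b1 stroke at J1  (J1 flow already set via bond 3)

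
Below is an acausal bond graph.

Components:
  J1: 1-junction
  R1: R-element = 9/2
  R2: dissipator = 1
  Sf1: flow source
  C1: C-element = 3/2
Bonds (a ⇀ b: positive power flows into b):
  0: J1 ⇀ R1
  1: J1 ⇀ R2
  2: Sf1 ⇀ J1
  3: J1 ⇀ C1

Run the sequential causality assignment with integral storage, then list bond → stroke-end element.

bond 2 |Sf1  (Sf1 fixes flow; stroke at Sf1)
bond 0 |J1  (common-f at J1 fixed by 2)
bond 1 |J1  (J1 flow already set via bond 2)
bond 3 |J1  (common-f at J1 fixed by 2)

b0 stroke at J1
b1 stroke at J1
b2 stroke at Sf1
b3 stroke at J1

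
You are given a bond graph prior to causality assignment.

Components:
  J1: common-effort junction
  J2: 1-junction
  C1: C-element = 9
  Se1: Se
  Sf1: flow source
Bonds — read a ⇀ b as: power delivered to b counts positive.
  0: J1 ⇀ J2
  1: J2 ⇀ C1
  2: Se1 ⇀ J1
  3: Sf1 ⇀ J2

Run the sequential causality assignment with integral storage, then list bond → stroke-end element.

β2 stroke at J1  (Se1: effort source, stroke at far end)
β3 stroke at Sf1  (Sf1 fixes flow; stroke at Sf1)
β0 stroke at J2  (J1: bond 2 brought effort, rest push out)
β1 stroke at J2  (J2: bond 3 brought flow, rest push out)

bond 0 stroke→J2
bond 1 stroke→J2
bond 2 stroke→J1
bond 3 stroke→Sf1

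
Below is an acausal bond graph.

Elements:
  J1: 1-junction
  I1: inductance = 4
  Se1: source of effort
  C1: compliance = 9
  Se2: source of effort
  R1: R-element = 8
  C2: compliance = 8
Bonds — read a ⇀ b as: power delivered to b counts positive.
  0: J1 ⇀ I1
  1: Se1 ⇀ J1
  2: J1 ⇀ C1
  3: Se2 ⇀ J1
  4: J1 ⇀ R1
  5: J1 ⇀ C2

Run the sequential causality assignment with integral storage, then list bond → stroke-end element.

β1 stroke at J1  (source Se1 imposes e)
β3 stroke at J1  (Se2: effort source, stroke at far end)
β0 stroke at I1  (I1: I, integral causality)
β2 stroke at J1  (J1: bond 0 brought flow, rest push out)
β4 stroke at J1  (J1: bond 0 brought flow, rest push out)
β5 stroke at J1  (J1 flow already set via bond 0)

bond 0 stroke at I1
bond 1 stroke at J1
bond 2 stroke at J1
bond 3 stroke at J1
bond 4 stroke at J1
bond 5 stroke at J1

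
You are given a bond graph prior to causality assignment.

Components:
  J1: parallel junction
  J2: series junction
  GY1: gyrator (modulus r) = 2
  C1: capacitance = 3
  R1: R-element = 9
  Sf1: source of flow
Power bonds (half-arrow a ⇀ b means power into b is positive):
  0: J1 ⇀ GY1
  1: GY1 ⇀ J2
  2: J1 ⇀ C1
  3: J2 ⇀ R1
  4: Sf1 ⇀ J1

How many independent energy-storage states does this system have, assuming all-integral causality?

bond 4 stroke at Sf1  (source Sf1 imposes f)
bond 2 stroke at J1  (C1: C, integral causality)
bond 0 stroke at GY1  (0-jn J1 has e-setter on 2)
bond 1 stroke at GY1  (GY1: gyrator matches bond 0)
bond 3 stroke at J2  (J2 flow already set via bond 1)

1  (C1 all integral)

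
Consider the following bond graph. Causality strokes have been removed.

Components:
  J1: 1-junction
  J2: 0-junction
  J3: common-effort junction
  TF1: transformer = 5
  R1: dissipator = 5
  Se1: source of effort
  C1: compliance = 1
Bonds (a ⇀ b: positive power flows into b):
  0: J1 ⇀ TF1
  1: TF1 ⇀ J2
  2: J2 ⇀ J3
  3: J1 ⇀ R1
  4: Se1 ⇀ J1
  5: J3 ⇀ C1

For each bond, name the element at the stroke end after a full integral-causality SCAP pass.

bond 0 →J1
bond 1 →TF1
bond 2 →J2
bond 3 →R1
bond 4 →J1
bond 5 →J3

β4 stroke at J1  (source Se1 imposes e)
β5 stroke at J3  (C1 outputs effort q/C1)
β2 stroke at J2  (J3 effort already set via bond 5)
β1 stroke at TF1  (J2: bond 2 brought effort, rest push out)
β0 stroke at J1  (TF1: transformer flips bond 1)
β3 stroke at R1  (closing 1-jn rule on J1)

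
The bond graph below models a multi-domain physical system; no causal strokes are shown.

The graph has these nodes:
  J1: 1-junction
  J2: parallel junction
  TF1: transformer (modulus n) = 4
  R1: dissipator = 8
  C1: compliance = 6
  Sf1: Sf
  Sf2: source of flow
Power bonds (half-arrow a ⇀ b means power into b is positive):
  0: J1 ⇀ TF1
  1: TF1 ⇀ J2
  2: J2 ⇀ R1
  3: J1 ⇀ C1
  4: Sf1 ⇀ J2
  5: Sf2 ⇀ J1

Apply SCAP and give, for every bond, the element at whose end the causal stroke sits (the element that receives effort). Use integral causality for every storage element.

b4 →Sf1  (source Sf1 imposes f)
b5 →Sf2  (Sf2 (Sf) sets flow on bond)
b0 →J1  (J1 flow already set via bond 5)
b3 →J1  (J1: bond 5 brought flow, rest push out)
b1 →TF1  (through TF1, causality passes straight; one stroke at TF1)
b2 →J2  (only one effort-in slot at J2)

b0 stroke→J1
b1 stroke→TF1
b2 stroke→J2
b3 stroke→J1
b4 stroke→Sf1
b5 stroke→Sf2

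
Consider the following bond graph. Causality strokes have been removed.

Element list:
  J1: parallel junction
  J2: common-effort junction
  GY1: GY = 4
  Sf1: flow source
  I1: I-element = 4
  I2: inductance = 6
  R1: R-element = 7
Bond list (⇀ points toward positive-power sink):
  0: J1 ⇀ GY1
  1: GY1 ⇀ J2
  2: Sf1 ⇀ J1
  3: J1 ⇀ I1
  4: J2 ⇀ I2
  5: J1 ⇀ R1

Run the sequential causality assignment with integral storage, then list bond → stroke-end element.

bond 2 |Sf1  (Sf1: flow source, stroke at near end)
bond 3 |I1  (I1 integral (f out))
bond 4 |I2  (prefer integral on I2)
bond 1 |J2  (closing 0-jn rule on J2)
bond 0 |J1  (through GY1, causality inverts; strokes same side of GY1)
bond 5 |R1  (common-e at J1 fixed by 0)

bond 0 stroke→J1
bond 1 stroke→J2
bond 2 stroke→Sf1
bond 3 stroke→I1
bond 4 stroke→I2
bond 5 stroke→R1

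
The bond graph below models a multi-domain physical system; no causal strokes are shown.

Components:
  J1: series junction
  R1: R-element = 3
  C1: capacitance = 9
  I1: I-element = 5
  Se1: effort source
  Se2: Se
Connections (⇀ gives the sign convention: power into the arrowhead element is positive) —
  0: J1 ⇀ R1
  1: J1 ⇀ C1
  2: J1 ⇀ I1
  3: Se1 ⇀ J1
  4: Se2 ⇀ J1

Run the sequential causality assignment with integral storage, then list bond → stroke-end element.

b3 →J1  (Se1 (Se) sets effort on bond)
b4 →J1  (Se2 (Se) sets effort on bond)
b1 →J1  (C1: C, integral causality)
b2 →I1  (I1 outputs flow p/I1)
b0 →J1  (J1 flow already set via bond 2)

bond 0 |J1
bond 1 |J1
bond 2 |I1
bond 3 |J1
bond 4 |J1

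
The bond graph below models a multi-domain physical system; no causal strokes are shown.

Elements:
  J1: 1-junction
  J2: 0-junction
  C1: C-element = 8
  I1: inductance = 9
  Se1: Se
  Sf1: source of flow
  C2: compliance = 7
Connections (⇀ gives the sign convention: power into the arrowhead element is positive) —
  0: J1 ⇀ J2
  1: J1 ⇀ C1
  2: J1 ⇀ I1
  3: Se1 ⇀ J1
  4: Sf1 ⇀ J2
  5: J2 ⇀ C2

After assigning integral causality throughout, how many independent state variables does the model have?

3  (C1, C2, I1 all integral)

#3 stroke at J1  (Se1 fixes effort; stroke away)
#4 stroke at Sf1  (Sf1 (Sf) sets flow on bond)
#1 stroke at J1  (C1 outputs effort q/C1)
#2 stroke at I1  (prefer integral on I1)
#0 stroke at J1  (1-jn J1 has f-setter on 2)
#5 stroke at J2  (J2 needs exactly one e-in)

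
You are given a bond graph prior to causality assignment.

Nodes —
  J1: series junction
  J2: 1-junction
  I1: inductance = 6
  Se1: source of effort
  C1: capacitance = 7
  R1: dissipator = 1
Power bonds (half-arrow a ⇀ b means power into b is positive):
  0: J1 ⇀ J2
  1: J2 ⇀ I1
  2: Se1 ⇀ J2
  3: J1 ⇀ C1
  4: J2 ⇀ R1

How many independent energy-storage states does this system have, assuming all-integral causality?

bond 2 stroke→J2  (source Se1 imposes e)
bond 1 stroke→I1  (I1 outputs flow p/I1)
bond 0 stroke→J2  (common-f at J2 fixed by 1)
bond 4 stroke→J2  (J2 flow already set via bond 1)
bond 3 stroke→J1  (J1: bond 0 brought flow, rest push out)

2  (C1, I1 all integral)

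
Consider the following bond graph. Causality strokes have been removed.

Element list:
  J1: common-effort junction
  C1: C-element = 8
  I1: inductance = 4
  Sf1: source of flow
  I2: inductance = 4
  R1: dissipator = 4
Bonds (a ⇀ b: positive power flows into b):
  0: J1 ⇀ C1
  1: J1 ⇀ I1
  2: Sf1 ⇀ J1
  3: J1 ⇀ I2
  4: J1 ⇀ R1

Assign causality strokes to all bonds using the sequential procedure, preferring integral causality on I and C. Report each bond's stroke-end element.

b2 →Sf1  (Sf1: flow source, stroke at near end)
b0 →J1  (prefer integral on C1)
b1 →I1  (J1 effort already set via bond 0)
b3 →I2  (0-jn J1 has e-setter on 0)
b4 →R1  (J1 effort already set via bond 0)

#0 |J1
#1 |I1
#2 |Sf1
#3 |I2
#4 |R1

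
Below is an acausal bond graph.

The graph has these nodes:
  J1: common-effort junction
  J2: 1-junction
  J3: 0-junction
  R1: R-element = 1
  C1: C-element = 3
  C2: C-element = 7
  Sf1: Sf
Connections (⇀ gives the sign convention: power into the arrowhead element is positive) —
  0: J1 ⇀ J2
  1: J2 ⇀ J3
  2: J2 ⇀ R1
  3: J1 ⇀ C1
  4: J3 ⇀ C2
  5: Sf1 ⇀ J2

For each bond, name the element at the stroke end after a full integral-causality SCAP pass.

bond 5 stroke at Sf1  (Sf1 fixes flow; stroke at Sf1)
bond 0 stroke at J2  (J2: bond 5 brought flow, rest push out)
bond 1 stroke at J2  (J2: bond 5 brought flow, rest push out)
bond 2 stroke at J2  (J2: bond 5 brought flow, rest push out)
bond 4 stroke at J3  (only one effort-in slot at J3)
bond 3 stroke at J1  (closing 0-jn rule on J1)

bond 0 stroke at J2
bond 1 stroke at J2
bond 2 stroke at J2
bond 3 stroke at J1
bond 4 stroke at J3
bond 5 stroke at Sf1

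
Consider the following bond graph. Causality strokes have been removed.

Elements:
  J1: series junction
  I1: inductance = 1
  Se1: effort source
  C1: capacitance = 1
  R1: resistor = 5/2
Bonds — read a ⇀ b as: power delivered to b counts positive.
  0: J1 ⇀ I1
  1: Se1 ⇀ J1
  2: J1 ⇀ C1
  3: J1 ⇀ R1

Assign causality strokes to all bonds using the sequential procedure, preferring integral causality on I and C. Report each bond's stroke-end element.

#1 stroke→J1  (source Se1 imposes e)
#0 stroke→I1  (I1 integral (f out))
#2 stroke→J1  (J1: bond 0 brought flow, rest push out)
#3 stroke→J1  (common-f at J1 fixed by 0)

bond 0 |I1
bond 1 |J1
bond 2 |J1
bond 3 |J1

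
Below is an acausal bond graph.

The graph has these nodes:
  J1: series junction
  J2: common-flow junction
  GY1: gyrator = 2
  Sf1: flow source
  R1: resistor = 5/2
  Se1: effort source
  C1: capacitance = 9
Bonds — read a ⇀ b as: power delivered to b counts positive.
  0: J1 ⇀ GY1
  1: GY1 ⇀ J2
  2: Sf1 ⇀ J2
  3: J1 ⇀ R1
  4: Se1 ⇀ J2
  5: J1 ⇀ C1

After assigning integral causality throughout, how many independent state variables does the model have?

1  (C1 all integral)

b2 stroke→Sf1  (Sf1: flow source, stroke at near end)
b4 stroke→J2  (source Se1 imposes e)
b1 stroke→J2  (J2 flow already set via bond 2)
b0 stroke→J1  (GY GY1: same side as bond 1)
b5 stroke→J1  (prefer integral on C1)
b3 stroke→R1  (closing 1-jn rule on J1)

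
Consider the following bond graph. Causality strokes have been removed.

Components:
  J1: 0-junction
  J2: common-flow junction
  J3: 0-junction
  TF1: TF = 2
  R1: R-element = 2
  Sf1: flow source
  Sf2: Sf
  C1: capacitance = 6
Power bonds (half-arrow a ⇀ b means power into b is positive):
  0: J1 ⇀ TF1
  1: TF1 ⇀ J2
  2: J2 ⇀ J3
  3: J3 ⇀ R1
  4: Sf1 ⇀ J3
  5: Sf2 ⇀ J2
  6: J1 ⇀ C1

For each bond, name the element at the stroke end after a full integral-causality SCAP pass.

bond 4 |Sf1  (Sf1: flow source, stroke at near end)
bond 5 |Sf2  (Sf2: flow source, stroke at near end)
bond 1 |J2  (J2 flow already set via bond 5)
bond 2 |J2  (J2: bond 5 brought flow, rest push out)
bond 3 |J3  (J3: last free bond brings effort in)
bond 0 |TF1  (TF1: transformer flips bond 1)
bond 6 |J1  (only one effort-in slot at J1)

β0 →TF1
β1 →J2
β2 →J2
β3 →J3
β4 →Sf1
β5 →Sf2
β6 →J1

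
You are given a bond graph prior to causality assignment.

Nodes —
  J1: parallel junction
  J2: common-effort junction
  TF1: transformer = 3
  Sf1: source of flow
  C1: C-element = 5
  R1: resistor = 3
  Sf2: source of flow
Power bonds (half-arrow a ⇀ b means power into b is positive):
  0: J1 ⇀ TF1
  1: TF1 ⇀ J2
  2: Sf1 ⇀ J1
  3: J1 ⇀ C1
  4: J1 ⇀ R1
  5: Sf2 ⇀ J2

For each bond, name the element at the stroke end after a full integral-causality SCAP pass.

b0 |TF1
b1 |J2
b2 |Sf1
b3 |J1
b4 |R1
b5 |Sf2

b2 stroke at Sf1  (Sf1 (Sf) sets flow on bond)
b5 stroke at Sf2  (Sf2 (Sf) sets flow on bond)
b1 stroke at J2  (closing 0-jn rule on J2)
b0 stroke at TF1  (TF1 one-in-one-out from 1)
b3 stroke at J1  (C1 outputs effort q/C1)
b4 stroke at R1  (J1 effort already set via bond 3)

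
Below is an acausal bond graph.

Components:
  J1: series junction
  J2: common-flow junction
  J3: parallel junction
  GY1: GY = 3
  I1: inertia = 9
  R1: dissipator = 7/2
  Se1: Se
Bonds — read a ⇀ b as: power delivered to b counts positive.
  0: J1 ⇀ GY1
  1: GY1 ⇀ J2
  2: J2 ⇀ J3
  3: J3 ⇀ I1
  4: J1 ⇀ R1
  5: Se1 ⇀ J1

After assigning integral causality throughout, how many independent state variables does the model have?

1  (I1 all integral)

#5 |J1  (source Se1 imposes e)
#3 |I1  (prefer integral on I1)
#2 |J3  (closing 0-jn rule on J3)
#1 |J2  (common-f at J2 fixed by 2)
#0 |J1  (GY GY1: same side as bond 1)
#4 |R1  (J1 needs exactly one f-in)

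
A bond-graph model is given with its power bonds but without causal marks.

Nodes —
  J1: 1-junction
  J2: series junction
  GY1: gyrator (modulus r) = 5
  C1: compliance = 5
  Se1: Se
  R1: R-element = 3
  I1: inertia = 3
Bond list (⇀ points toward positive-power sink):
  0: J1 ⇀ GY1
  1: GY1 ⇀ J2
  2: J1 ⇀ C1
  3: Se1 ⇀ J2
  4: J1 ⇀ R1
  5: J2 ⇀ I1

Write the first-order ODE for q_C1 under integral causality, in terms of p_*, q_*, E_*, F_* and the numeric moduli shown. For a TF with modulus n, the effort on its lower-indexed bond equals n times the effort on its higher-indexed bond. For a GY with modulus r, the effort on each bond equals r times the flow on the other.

β3 →J2  (Se1 (Se) sets effort on bond)
β2 →J1  (C1 outputs effort q/C1)
β5 →I1  (I1 integral (f out))
β1 →J2  (J2 flow already set via bond 5)
β0 →J1  (GY1 both-in/both-out from 1)
β4 →R1  (closing 1-jn rule on J1)

dq_C1/dt = -5*p_I1/9 - q_C1/15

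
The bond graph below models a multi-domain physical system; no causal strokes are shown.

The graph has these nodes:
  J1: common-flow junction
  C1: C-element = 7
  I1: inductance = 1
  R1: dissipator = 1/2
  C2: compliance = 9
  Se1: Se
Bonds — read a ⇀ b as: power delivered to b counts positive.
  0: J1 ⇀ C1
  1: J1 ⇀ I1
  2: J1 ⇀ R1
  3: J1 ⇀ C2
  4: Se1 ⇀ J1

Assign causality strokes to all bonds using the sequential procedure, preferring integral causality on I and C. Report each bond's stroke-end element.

#4 →J1  (Se1: effort source, stroke at far end)
#0 →J1  (prefer integral on C1)
#1 →I1  (I1 outputs flow p/I1)
#2 →J1  (common-f at J1 fixed by 1)
#3 →J1  (J1: bond 1 brought flow, rest push out)

#0 stroke at J1
#1 stroke at I1
#2 stroke at J1
#3 stroke at J1
#4 stroke at J1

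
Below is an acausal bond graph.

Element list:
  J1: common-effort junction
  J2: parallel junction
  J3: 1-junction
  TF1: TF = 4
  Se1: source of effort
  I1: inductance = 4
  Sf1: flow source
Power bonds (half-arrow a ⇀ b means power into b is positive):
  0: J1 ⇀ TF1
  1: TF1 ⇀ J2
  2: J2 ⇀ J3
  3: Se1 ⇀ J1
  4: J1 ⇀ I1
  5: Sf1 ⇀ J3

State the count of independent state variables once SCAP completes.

1  (I1 all integral)

β3 |J1  (Se1 (Se) sets effort on bond)
β5 |Sf1  (Sf1 (Sf) sets flow on bond)
β0 |TF1  (J1 effort already set via bond 3)
β4 |I1  (J1 effort already set via bond 3)
β2 |J3  (J3: bond 5 brought flow, rest push out)
β1 |J2  (through TF1, causality passes straight; one stroke at TF1)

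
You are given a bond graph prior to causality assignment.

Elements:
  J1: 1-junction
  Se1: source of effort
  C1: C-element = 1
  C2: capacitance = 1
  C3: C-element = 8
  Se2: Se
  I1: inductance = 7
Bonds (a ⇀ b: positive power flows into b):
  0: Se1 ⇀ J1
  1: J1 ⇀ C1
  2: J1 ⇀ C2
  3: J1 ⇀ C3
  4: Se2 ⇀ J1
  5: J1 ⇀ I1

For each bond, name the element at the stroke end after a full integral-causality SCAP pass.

β0 stroke at J1
β1 stroke at J1
β2 stroke at J1
β3 stroke at J1
β4 stroke at J1
β5 stroke at I1

#0 →J1  (Se1 (Se) sets effort on bond)
#4 →J1  (Se2 (Se) sets effort on bond)
#1 →J1  (C1: C, integral causality)
#2 →J1  (C2 outputs effort q/C2)
#3 →J1  (C3: C, integral causality)
#5 →I1  (J1 needs exactly one f-in)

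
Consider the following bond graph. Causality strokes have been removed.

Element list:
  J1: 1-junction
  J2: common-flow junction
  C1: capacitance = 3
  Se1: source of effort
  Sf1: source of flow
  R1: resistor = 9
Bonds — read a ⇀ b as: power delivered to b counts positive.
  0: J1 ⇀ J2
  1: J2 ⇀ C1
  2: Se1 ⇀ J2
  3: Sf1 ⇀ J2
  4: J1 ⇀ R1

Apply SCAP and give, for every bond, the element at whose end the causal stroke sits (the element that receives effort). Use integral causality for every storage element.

b2 stroke at J2  (source Se1 imposes e)
b3 stroke at Sf1  (Sf1: flow source, stroke at near end)
b0 stroke at J2  (J2 flow already set via bond 3)
b1 stroke at J2  (J2: bond 3 brought flow, rest push out)
b4 stroke at J1  (common-f at J1 fixed by 0)

β0 |J2
β1 |J2
β2 |J2
β3 |Sf1
β4 |J1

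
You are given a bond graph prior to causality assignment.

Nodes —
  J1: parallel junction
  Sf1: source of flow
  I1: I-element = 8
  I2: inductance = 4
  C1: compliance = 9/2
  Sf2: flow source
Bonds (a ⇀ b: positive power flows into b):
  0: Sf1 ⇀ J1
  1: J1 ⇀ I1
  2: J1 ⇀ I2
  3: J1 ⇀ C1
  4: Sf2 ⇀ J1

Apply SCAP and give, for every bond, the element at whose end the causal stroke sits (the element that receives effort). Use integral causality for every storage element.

b0 →Sf1  (Sf1 fixes flow; stroke at Sf1)
b4 →Sf2  (Sf2 fixes flow; stroke at Sf2)
b1 →I1  (I1 integral (f out))
b2 →I2  (prefer integral on I2)
b3 →J1  (only one effort-in slot at J1)

β0 →Sf1
β1 →I1
β2 →I2
β3 →J1
β4 →Sf2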